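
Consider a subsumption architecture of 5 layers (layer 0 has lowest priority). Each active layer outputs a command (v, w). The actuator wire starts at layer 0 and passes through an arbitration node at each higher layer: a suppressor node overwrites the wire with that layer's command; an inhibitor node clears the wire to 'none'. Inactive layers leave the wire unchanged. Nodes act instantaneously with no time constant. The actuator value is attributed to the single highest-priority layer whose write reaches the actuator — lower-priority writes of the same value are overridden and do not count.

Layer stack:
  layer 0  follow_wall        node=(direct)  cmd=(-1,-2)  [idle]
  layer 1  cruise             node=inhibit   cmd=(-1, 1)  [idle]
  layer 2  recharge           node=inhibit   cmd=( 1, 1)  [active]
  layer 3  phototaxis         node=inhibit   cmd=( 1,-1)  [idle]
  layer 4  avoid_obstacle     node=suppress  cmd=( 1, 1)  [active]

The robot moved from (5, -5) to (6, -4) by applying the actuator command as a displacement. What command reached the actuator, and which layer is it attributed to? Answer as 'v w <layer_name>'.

1 1 avoid_obstacle

displacement = (6, -4) − (5, -5) = (1, 1)
layer 0 (follow_wall) idle — none
layer 1 (cruise) idle — unchanged: none
layer 2 (recharge) active — inhibits: none
layer 3 (phototaxis) idle — unchanged: none
layer 4 (avoid_obstacle) active — suppresses: (1, 1)
→ actuator (1, 1) — from layer 4 (avoid_obstacle)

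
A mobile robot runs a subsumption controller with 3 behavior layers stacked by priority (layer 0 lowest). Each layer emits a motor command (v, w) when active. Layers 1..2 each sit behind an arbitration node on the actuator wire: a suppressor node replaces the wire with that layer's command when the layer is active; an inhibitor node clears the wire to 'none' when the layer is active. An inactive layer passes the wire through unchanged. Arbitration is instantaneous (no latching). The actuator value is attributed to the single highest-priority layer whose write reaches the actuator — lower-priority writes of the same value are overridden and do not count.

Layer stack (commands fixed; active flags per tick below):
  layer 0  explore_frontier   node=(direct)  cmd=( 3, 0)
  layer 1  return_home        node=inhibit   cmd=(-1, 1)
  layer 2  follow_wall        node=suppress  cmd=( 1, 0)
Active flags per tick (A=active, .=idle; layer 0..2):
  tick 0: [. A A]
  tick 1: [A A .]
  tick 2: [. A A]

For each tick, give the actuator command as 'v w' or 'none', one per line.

tick 0:
  layer 0 (explore_frontier) idle — none
  layer 1 (return_home) active — inhibits: none
  layer 2 (follow_wall) active — suppresses: (1, 0)
  → actuator (1, 0)
tick 1:
  layer 0 (explore_frontier) active — direct: (3, 0)
  layer 1 (return_home) active — inhibits: none
  layer 2 (follow_wall) idle — unchanged: none
  → actuator none
tick 2:
  layer 0 (explore_frontier) idle — none
  layer 1 (return_home) active — inhibits: none
  layer 2 (follow_wall) active — suppresses: (1, 0)
  → actuator (1, 0)

1 0
none
1 0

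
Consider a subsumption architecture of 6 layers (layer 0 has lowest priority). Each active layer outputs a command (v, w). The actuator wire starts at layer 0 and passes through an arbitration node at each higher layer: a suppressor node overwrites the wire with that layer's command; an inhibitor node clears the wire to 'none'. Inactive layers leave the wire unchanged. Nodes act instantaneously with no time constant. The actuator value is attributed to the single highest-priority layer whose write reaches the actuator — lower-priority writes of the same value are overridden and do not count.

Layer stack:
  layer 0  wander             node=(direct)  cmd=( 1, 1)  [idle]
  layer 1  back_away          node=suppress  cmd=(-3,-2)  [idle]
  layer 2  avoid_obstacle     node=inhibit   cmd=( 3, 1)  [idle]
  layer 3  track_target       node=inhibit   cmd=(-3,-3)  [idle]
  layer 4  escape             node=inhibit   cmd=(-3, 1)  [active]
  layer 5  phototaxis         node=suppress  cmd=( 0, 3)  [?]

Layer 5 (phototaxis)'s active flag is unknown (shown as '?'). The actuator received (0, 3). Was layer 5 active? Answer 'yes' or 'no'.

yes

If layer 5 is active=yes:
  actuator would be (0, 3)
If layer 5 is active=no:
  actuator would be none
Observed (0, 3), so layer 5 was active.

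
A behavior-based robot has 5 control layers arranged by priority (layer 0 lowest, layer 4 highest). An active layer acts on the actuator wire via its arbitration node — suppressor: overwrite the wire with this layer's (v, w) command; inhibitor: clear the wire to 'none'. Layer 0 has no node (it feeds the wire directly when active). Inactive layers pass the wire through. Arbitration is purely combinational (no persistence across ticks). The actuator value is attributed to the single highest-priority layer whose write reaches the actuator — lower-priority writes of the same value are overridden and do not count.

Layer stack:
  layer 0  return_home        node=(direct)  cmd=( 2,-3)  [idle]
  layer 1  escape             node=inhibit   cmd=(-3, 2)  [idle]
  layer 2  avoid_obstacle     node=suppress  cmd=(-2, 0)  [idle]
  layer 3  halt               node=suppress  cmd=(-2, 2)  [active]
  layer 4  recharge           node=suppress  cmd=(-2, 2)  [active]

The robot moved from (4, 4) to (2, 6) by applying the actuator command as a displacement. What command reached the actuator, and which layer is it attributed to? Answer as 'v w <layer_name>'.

-2 2 recharge

displacement = (2, 6) − (4, 4) = (-2, 2)
[0] return_home off; wire := none
[1] escape off; pass none
[2] avoid_obstacle off; pass none
[3] halt on (suppress); wire := (-2, 2)
[4] recharge on (suppress); wire := (-2, 2)
output (-2, 2) — from layer 4 (recharge)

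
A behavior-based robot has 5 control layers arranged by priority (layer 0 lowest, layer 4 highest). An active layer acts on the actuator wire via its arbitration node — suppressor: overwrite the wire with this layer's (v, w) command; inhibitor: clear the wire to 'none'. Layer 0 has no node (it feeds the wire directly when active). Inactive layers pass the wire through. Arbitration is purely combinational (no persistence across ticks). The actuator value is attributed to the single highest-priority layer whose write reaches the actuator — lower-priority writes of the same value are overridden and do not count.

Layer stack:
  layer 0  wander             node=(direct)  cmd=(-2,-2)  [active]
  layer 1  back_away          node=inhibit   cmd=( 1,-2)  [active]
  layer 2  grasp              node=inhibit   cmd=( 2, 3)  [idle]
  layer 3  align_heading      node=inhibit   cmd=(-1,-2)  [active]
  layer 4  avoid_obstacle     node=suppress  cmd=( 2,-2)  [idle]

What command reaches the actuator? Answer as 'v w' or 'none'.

none

[0] wander on; wire := (-2, -2)
[1] back_away on (inhibit); wire := none
[2] grasp off; pass none
[3] align_heading on (inhibit); wire := none
[4] avoid_obstacle off; pass none
output none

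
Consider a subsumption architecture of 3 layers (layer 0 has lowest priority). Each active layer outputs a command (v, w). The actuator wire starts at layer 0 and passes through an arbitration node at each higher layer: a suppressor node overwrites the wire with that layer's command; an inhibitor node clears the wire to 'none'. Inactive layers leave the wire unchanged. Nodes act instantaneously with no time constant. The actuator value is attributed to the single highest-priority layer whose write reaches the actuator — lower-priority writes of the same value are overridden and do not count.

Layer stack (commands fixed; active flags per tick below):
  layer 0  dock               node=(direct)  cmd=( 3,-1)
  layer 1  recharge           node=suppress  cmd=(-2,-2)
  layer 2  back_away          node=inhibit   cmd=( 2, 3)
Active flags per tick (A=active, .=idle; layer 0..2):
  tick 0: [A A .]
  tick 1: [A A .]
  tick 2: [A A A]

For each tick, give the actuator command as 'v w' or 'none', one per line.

tick 0:
  layer 0 (dock) active — direct: (3, -1)
  layer 1 (recharge) active — suppresses: (-2, -2)
  layer 2 (back_away) idle — unchanged: (-2, -2)
  → actuator (-2, -2)
tick 1:
  layer 0 (dock) active — direct: (3, -1)
  layer 1 (recharge) active — suppresses: (-2, -2)
  layer 2 (back_away) idle — unchanged: (-2, -2)
  → actuator (-2, -2)
tick 2:
  layer 0 (dock) active — direct: (3, -1)
  layer 1 (recharge) active — suppresses: (-2, -2)
  layer 2 (back_away) active — inhibits: none
  → actuator none

-2 -2
-2 -2
none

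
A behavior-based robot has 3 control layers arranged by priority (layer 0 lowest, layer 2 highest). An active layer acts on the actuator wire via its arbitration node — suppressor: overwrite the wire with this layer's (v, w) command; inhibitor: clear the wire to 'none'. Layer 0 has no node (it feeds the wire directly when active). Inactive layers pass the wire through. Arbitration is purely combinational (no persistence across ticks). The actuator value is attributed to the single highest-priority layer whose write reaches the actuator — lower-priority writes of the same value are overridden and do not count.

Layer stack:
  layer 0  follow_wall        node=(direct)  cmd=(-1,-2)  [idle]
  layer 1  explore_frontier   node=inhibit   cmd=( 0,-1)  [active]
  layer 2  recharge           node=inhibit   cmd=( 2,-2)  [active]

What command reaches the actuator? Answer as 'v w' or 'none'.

L0 follow_wall: idle → wire = none
L1 explore_frontier: active, inhibitor → wire = none
L2 recharge: active, inhibitor → wire = none
actuator = none

none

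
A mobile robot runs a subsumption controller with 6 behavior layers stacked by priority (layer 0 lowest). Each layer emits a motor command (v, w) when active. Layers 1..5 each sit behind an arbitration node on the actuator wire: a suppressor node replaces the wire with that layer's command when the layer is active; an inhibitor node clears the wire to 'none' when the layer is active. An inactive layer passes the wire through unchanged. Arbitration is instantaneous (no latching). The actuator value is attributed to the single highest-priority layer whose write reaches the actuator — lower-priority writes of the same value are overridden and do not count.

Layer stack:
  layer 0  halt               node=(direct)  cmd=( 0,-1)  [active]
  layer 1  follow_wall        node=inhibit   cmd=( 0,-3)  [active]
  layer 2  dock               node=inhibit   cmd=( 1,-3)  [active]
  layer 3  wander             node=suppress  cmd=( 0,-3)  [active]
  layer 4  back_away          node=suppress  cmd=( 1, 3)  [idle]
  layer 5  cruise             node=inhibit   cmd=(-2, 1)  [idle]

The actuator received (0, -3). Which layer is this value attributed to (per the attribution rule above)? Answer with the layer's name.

wander

layer 0 (halt) active — direct: (0, -1)
layer 1 (follow_wall) active — inhibits: none
layer 2 (dock) active — inhibits: none
layer 3 (wander) active — suppresses: (0, -3)
layer 4 (back_away) idle — unchanged: (0, -3)
layer 5 (cruise) idle — unchanged: (0, -3)
→ actuator (0, -3)
last writer: layer 3 = wander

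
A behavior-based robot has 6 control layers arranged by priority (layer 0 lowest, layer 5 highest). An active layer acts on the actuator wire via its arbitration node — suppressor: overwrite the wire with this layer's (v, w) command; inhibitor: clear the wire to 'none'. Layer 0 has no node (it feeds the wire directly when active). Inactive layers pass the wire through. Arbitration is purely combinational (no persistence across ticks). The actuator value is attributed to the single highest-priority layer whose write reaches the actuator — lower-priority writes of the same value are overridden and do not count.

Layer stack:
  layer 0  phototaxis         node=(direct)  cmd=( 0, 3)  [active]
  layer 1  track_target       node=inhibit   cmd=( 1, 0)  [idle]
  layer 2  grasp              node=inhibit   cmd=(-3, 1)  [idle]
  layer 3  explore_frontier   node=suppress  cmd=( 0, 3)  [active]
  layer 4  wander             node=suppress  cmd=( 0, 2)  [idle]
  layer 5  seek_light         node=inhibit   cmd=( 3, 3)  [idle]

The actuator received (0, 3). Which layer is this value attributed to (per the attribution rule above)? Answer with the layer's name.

layer 0 (phototaxis) active — direct: (0, 3)
layer 1 (track_target) idle — unchanged: (0, 3)
layer 2 (grasp) idle — unchanged: (0, 3)
layer 3 (explore_frontier) active — suppresses: (0, 3)
layer 4 (wander) idle — unchanged: (0, 3)
layer 5 (seek_light) idle — unchanged: (0, 3)
→ actuator (0, 3)
last writer: layer 3 = explore_frontier

explore_frontier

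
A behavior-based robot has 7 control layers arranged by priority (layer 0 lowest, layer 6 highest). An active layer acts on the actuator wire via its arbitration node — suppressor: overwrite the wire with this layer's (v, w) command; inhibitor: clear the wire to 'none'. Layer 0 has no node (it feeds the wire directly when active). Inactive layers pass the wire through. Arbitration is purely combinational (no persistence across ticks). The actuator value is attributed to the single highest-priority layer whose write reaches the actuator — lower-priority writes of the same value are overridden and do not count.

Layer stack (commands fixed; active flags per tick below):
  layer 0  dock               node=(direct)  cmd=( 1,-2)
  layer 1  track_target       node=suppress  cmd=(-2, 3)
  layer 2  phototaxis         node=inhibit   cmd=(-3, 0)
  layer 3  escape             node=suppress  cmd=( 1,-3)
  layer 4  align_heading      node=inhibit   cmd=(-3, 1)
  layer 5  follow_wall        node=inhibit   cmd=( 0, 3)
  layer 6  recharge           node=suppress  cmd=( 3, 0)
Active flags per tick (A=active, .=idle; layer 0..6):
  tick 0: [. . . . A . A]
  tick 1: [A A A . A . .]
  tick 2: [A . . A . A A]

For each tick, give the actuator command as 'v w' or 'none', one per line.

3 0
none
3 0

tick 0:
  L0 dock: idle → wire = none
  L1 track_target: idle → wire stays none
  L2 phototaxis: idle → wire stays none
  L3 escape: idle → wire stays none
  L4 align_heading: active, inhibitor → wire = none
  L5 follow_wall: idle → wire stays none
  L6 recharge: active, suppressor → wire = (3, 0)
  actuator = (3, 0)
tick 1:
  L0 dock: active, feeds wire = (1, -2)
  L1 track_target: active, suppressor → wire = (-2, 3)
  L2 phototaxis: active, inhibitor → wire = none
  L3 escape: idle → wire stays none
  L4 align_heading: active, inhibitor → wire = none
  L5 follow_wall: idle → wire stays none
  L6 recharge: idle → wire stays none
  actuator = none
tick 2:
  L0 dock: active, feeds wire = (1, -2)
  L1 track_target: idle → wire stays (1, -2)
  L2 phototaxis: idle → wire stays (1, -2)
  L3 escape: active, suppressor → wire = (1, -3)
  L4 align_heading: idle → wire stays (1, -3)
  L5 follow_wall: active, inhibitor → wire = none
  L6 recharge: active, suppressor → wire = (3, 0)
  actuator = (3, 0)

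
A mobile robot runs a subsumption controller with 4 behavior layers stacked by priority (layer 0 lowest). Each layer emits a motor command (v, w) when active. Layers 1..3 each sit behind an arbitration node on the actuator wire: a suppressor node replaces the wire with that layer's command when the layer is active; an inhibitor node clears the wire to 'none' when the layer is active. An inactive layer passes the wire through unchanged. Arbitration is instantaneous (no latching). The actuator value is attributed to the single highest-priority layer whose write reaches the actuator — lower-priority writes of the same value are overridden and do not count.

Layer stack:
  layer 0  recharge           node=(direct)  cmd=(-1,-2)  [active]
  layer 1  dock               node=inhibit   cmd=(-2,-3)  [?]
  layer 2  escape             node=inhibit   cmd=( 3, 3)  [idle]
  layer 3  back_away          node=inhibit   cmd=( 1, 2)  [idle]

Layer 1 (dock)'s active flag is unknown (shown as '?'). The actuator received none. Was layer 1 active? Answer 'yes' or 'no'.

If layer 1 is active=yes:
  actuator would be none
If layer 1 is active=no:
  actuator would be (-1, -2)
Observed none, so layer 1 was active.

yes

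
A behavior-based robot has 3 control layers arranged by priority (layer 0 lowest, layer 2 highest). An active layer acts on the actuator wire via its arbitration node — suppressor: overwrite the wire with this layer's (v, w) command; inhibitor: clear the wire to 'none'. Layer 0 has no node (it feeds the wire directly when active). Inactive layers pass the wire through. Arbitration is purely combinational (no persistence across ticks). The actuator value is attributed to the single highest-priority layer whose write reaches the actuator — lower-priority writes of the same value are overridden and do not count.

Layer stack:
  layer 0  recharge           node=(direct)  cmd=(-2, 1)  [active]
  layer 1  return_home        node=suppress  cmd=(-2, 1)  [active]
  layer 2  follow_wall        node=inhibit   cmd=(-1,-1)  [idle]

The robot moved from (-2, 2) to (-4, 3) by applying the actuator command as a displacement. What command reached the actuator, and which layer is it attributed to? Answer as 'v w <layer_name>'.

-2 1 return_home

displacement = (-4, 3) − (-2, 2) = (-2, 1)
layer 0 (recharge) active — direct: (-2, 1)
layer 1 (return_home) active — suppresses: (-2, 1)
layer 2 (follow_wall) idle — unchanged: (-2, 1)
→ actuator (-2, 1) — from layer 1 (return_home)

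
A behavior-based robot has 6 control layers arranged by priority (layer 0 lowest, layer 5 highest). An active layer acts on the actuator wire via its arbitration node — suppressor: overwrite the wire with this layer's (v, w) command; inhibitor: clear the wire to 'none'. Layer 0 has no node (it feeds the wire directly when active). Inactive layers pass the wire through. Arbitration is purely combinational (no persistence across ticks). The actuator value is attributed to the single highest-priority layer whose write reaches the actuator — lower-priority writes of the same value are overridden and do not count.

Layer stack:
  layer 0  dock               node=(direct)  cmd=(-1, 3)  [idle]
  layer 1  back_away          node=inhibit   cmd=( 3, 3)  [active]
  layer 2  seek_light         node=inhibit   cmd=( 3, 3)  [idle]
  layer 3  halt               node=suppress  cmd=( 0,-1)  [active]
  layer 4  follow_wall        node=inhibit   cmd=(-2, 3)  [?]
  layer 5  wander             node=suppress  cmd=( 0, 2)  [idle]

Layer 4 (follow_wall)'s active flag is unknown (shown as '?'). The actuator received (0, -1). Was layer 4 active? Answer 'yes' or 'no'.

no

If layer 4 is active=yes:
  actuator would be none
If layer 4 is active=no:
  actuator would be (0, -1)
Observed (0, -1), so layer 4 was idle.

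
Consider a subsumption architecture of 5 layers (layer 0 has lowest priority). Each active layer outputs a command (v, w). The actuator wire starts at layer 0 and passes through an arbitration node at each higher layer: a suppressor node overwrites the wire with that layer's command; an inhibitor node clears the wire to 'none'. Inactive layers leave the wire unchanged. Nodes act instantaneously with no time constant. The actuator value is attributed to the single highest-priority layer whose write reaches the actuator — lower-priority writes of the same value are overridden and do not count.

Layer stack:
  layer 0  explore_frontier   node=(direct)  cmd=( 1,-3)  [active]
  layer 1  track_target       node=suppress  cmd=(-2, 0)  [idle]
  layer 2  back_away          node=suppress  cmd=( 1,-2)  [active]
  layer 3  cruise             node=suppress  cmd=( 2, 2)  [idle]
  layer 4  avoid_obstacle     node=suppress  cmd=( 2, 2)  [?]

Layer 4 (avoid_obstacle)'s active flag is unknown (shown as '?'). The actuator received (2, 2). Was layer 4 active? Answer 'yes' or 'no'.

If layer 4 is active=yes:
  actuator would be (2, 2)
If layer 4 is active=no:
  actuator would be (1, -2)
Observed (2, 2), so layer 4 was active.

yes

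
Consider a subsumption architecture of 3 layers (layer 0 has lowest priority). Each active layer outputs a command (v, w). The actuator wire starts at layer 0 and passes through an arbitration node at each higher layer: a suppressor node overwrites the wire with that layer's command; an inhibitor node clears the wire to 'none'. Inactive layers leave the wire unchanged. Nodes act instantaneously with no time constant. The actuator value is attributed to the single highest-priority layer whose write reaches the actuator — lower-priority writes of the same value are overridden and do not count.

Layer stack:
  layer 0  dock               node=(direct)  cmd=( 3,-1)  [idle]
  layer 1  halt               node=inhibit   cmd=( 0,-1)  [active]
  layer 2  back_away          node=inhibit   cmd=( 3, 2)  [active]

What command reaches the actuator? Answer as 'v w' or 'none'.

L0 dock: idle → wire = none
L1 halt: active, inhibitor → wire = none
L2 back_away: active, inhibitor → wire = none
actuator = none

none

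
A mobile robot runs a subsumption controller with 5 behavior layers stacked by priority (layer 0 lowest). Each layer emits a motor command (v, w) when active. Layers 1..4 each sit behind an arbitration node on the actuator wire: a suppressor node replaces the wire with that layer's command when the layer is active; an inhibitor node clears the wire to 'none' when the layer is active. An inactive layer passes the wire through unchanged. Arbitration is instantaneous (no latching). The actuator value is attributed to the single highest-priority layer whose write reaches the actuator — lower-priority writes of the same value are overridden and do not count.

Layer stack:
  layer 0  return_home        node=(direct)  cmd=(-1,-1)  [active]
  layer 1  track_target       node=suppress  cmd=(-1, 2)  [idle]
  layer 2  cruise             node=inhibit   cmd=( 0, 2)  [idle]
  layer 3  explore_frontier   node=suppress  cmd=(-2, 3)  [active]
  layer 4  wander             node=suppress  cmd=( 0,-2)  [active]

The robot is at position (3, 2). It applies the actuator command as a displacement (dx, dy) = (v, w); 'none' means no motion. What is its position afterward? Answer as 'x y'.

3 0

[0] return_home on; wire := (-1, -1)
[1] track_target off; pass (-1, -1)
[2] cruise off; pass (-1, -1)
[3] explore_frontier on (suppress); wire := (-2, 3)
[4] wander on (suppress); wire := (0, -2)
output (0, -2)
position: (3, 2) + (0, -2) = (3, 0)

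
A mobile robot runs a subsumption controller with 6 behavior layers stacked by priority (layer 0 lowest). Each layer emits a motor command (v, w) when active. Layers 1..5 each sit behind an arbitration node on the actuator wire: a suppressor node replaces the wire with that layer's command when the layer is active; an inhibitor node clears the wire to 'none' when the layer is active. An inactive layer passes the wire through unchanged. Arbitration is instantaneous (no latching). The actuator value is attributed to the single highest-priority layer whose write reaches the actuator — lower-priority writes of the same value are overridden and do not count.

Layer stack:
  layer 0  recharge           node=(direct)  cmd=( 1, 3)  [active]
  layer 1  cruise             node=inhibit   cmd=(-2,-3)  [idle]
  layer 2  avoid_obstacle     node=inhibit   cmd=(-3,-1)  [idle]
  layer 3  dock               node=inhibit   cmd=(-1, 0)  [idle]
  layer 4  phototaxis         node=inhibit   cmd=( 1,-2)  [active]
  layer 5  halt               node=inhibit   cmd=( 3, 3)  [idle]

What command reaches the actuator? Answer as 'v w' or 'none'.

none

L0 recharge: active, feeds wire = (1, 3)
L1 cruise: idle → wire stays (1, 3)
L2 avoid_obstacle: idle → wire stays (1, 3)
L3 dock: idle → wire stays (1, 3)
L4 phototaxis: active, inhibitor → wire = none
L5 halt: idle → wire stays none
actuator = none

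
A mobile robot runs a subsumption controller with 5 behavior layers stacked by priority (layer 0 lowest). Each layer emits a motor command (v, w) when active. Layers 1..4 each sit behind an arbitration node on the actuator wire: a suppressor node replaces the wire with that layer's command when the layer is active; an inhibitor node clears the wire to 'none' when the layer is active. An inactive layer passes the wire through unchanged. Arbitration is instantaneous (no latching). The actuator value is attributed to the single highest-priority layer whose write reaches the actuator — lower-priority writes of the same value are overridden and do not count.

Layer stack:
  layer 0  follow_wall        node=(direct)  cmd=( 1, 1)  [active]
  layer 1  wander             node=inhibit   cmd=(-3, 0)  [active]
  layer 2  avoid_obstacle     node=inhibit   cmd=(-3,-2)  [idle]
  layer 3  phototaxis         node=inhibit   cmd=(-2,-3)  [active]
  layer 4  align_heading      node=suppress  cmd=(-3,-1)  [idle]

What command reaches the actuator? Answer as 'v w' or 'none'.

none

L0 follow_wall: active, feeds wire = (1, 1)
L1 wander: active, inhibitor → wire = none
L2 avoid_obstacle: idle → wire stays none
L3 phototaxis: active, inhibitor → wire = none
L4 align_heading: idle → wire stays none
actuator = none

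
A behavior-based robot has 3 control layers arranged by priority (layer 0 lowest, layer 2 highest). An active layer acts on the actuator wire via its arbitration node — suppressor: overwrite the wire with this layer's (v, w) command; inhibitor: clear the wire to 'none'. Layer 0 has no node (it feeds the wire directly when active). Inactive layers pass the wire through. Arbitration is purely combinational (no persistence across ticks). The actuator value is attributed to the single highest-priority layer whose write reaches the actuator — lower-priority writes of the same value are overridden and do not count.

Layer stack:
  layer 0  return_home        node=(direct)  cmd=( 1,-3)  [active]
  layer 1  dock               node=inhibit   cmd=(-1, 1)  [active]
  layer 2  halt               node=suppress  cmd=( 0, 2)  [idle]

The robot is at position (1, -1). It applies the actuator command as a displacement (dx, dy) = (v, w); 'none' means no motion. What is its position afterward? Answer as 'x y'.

1 -1

L0 return_home: active, feeds wire = (1, -3)
L1 dock: active, inhibitor → wire = none
L2 halt: idle → wire stays none
actuator = none
position: (1, -1) + none = (1, -1)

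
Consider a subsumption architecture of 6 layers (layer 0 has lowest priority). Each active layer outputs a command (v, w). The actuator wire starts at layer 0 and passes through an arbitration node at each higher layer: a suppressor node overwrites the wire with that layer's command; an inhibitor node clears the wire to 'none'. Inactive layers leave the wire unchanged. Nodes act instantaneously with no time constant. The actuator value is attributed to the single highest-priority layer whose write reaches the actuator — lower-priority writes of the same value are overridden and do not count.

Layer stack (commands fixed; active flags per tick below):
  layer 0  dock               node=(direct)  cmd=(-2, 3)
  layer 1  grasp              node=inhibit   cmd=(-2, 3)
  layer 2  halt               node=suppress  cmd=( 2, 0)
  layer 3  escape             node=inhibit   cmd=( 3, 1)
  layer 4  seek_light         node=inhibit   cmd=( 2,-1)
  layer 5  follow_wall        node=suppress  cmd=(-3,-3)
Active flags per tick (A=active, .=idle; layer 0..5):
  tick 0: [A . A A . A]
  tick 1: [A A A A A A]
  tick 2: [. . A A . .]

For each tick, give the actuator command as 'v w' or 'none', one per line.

tick 0:
  L0 dock: active, feeds wire = (-2, 3)
  L1 grasp: idle → wire stays (-2, 3)
  L2 halt: active, suppressor → wire = (2, 0)
  L3 escape: active, inhibitor → wire = none
  L4 seek_light: idle → wire stays none
  L5 follow_wall: active, suppressor → wire = (-3, -3)
  actuator = (-3, -3)
tick 1:
  L0 dock: active, feeds wire = (-2, 3)
  L1 grasp: active, inhibitor → wire = none
  L2 halt: active, suppressor → wire = (2, 0)
  L3 escape: active, inhibitor → wire = none
  L4 seek_light: active, inhibitor → wire = none
  L5 follow_wall: active, suppressor → wire = (-3, -3)
  actuator = (-3, -3)
tick 2:
  L0 dock: idle → wire = none
  L1 grasp: idle → wire stays none
  L2 halt: active, suppressor → wire = (2, 0)
  L3 escape: active, inhibitor → wire = none
  L4 seek_light: idle → wire stays none
  L5 follow_wall: idle → wire stays none
  actuator = none

-3 -3
-3 -3
none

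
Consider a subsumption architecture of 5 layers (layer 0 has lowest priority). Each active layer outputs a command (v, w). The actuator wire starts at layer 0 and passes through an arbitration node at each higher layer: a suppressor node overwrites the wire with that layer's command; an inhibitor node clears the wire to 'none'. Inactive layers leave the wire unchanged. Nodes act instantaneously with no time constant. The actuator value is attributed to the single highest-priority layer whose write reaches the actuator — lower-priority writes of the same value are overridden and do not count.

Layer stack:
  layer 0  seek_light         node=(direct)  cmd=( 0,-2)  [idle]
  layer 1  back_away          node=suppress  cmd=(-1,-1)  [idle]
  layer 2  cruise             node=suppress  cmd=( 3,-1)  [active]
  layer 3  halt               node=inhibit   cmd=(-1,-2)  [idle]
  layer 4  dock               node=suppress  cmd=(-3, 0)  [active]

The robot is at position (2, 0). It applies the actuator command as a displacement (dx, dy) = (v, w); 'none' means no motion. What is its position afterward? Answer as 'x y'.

[0] seek_light off; wire := none
[1] back_away off; pass none
[2] cruise on (suppress); wire := (3, -1)
[3] halt off; pass (3, -1)
[4] dock on (suppress); wire := (-3, 0)
output (-3, 0)
position: (2, 0) + (-3, 0) = (-1, 0)

-1 0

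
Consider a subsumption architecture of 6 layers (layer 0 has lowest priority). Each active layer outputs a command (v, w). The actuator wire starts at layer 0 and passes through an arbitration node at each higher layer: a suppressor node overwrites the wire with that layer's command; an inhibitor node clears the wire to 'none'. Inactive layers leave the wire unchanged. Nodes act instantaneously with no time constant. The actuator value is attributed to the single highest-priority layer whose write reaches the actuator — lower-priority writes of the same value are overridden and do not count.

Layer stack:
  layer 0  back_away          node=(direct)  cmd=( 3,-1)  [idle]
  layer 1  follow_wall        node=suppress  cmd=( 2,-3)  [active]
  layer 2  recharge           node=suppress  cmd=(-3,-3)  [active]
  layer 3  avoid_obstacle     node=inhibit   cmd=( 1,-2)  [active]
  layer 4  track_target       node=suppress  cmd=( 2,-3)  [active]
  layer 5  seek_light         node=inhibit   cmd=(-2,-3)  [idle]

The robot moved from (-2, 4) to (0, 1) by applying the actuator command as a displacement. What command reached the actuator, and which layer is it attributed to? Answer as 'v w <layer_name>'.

2 -3 track_target

displacement = (0, 1) − (-2, 4) = (2, -3)
L0 back_away: idle → wire = none
L1 follow_wall: active, suppressor → wire = (2, -3)
L2 recharge: active, suppressor → wire = (-3, -3)
L3 avoid_obstacle: active, inhibitor → wire = none
L4 track_target: active, suppressor → wire = (2, -3)
L5 seek_light: idle → wire stays (2, -3)
actuator = (2, -3) — from layer 4 (track_target)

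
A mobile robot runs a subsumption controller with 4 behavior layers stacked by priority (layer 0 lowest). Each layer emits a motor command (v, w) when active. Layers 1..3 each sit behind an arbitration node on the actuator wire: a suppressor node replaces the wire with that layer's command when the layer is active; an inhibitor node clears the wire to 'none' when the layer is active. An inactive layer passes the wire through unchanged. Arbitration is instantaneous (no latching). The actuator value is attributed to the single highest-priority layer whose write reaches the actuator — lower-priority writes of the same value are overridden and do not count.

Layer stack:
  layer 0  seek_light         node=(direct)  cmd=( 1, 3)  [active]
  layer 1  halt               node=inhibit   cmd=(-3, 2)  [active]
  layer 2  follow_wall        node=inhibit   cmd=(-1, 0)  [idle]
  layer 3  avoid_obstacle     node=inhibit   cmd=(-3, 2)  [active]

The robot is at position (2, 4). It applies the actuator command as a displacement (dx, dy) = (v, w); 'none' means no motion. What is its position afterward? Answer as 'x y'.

layer 0 (seek_light) active — direct: (1, 3)
layer 1 (halt) active — inhibits: none
layer 2 (follow_wall) idle — unchanged: none
layer 3 (avoid_obstacle) active — inhibits: none
→ actuator none
position: (2, 4) + none = (2, 4)

2 4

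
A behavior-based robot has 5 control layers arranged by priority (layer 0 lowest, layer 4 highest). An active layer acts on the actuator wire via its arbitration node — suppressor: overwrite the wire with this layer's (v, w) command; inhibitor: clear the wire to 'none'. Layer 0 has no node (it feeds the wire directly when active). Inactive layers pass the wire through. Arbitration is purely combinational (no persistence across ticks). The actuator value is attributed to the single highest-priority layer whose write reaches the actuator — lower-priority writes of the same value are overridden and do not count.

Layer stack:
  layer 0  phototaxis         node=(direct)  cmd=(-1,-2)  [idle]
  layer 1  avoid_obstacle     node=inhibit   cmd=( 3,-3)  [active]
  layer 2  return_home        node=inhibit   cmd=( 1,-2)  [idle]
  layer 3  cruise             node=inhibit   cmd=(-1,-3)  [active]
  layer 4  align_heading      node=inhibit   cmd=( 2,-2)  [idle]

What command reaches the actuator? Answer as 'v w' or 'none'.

none

[0] phototaxis off; wire := none
[1] avoid_obstacle on (inhibit); wire := none
[2] return_home off; pass none
[3] cruise on (inhibit); wire := none
[4] align_heading off; pass none
output none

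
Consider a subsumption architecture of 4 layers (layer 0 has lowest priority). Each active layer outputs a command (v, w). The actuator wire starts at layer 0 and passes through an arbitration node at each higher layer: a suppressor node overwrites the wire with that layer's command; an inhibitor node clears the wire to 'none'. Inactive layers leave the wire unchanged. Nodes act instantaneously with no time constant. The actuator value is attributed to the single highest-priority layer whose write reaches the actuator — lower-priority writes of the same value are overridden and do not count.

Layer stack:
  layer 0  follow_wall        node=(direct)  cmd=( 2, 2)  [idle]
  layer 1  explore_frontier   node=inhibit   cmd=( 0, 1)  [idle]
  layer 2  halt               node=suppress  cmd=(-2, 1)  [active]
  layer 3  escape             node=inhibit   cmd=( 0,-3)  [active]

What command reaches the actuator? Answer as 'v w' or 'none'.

none

[0] follow_wall off; wire := none
[1] explore_frontier off; pass none
[2] halt on (suppress); wire := (-2, 1)
[3] escape on (inhibit); wire := none
output none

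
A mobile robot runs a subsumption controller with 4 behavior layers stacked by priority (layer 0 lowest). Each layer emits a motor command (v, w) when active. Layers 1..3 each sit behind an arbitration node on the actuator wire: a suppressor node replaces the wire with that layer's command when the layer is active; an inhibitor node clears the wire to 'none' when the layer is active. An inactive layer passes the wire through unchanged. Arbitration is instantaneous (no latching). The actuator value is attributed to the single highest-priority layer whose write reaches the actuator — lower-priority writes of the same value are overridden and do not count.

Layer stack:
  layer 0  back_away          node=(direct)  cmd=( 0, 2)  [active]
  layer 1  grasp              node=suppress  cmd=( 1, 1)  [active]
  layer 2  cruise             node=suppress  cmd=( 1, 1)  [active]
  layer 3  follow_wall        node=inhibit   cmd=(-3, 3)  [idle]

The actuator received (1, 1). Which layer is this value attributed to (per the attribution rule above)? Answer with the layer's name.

layer 0 (back_away) active — direct: (0, 2)
layer 1 (grasp) active — suppresses: (1, 1)
layer 2 (cruise) active — suppresses: (1, 1)
layer 3 (follow_wall) idle — unchanged: (1, 1)
→ actuator (1, 1)
last writer: layer 2 = cruise

cruise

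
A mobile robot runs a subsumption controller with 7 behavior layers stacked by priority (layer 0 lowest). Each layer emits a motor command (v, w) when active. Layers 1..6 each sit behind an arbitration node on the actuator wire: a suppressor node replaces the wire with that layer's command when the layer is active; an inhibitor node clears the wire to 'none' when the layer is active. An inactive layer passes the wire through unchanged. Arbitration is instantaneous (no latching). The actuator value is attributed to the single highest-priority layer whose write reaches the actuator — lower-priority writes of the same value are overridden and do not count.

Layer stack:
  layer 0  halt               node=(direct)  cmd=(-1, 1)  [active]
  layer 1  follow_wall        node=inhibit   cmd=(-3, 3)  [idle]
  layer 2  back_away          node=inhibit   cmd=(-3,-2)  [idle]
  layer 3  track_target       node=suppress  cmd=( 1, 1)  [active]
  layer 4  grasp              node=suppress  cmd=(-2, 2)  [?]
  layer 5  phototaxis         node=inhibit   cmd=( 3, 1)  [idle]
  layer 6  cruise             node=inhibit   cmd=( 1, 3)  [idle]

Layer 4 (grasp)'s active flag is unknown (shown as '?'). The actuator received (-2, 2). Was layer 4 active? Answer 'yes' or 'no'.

If layer 4 is active=yes:
  actuator would be (-2, 2)
If layer 4 is active=no:
  actuator would be (1, 1)
Observed (-2, 2), so layer 4 was active.

yes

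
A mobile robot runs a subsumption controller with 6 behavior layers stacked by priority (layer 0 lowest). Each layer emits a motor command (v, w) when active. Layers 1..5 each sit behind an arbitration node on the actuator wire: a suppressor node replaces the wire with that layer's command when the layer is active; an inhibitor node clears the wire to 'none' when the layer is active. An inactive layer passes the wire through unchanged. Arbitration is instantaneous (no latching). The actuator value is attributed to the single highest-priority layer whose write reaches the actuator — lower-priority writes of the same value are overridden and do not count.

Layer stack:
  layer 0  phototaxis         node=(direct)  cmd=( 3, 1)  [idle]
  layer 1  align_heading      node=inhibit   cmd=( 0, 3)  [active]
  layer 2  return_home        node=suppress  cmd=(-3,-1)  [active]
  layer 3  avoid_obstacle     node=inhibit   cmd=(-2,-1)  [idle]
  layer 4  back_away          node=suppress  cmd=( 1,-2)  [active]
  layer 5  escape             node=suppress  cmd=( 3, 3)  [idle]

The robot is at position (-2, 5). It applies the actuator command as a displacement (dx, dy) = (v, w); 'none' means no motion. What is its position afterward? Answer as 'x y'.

-1 3

L0 phototaxis: idle → wire = none
L1 align_heading: active, inhibitor → wire = none
L2 return_home: active, suppressor → wire = (-3, -1)
L3 avoid_obstacle: idle → wire stays (-3, -1)
L4 back_away: active, suppressor → wire = (1, -2)
L5 escape: idle → wire stays (1, -2)
actuator = (1, -2)
position: (-2, 5) + (1, -2) = (-1, 3)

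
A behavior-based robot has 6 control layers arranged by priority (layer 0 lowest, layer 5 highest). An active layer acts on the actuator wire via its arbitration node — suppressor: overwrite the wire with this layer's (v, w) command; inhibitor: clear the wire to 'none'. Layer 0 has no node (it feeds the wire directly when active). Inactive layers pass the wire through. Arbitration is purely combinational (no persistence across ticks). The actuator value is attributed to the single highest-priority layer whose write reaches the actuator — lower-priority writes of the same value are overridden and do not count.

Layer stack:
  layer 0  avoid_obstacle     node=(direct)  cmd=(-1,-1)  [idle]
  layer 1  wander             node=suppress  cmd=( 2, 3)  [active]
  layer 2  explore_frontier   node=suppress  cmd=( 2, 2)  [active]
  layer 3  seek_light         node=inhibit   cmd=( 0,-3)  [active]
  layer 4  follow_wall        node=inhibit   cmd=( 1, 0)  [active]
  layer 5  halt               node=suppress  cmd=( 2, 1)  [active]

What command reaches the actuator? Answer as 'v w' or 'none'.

2 1

layer 0 (avoid_obstacle) idle — none
layer 1 (wander) active — suppresses: (2, 3)
layer 2 (explore_frontier) active — suppresses: (2, 2)
layer 3 (seek_light) active — inhibits: none
layer 4 (follow_wall) active — inhibits: none
layer 5 (halt) active — suppresses: (2, 1)
→ actuator (2, 1)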